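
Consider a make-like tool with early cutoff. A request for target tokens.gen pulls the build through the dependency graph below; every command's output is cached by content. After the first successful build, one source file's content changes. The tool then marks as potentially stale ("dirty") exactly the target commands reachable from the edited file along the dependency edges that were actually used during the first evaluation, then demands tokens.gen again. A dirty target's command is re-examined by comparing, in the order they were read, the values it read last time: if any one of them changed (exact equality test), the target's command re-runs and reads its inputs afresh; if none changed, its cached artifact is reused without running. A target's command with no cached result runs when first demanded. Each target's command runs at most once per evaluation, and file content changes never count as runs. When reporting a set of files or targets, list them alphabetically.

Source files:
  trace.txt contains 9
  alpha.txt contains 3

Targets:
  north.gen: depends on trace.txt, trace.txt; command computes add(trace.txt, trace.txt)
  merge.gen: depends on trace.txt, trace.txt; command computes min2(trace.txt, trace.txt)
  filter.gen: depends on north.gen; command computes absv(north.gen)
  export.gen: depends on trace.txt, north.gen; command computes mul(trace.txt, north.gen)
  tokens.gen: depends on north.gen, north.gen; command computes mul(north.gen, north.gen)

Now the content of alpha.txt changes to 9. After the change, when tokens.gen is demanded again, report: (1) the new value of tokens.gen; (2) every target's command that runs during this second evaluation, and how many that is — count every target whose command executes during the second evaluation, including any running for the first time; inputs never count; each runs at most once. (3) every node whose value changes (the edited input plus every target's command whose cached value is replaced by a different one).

Demanding tokens.gen again yields 324.
0 target commands run: none.
The nodes whose values change: alpha.txt.
Note the shortcut — nothing in the graph depends on alpha.txt at all, so no recomputation happens.

First demand of the output computes:
  north.gen = add(9, 9) = 18
  tokens.gen = mul(18, 18) = 324

After the edit, cleaning proceeds:
  no node depends on alpha.txt at all; the second demand re-runs nothing.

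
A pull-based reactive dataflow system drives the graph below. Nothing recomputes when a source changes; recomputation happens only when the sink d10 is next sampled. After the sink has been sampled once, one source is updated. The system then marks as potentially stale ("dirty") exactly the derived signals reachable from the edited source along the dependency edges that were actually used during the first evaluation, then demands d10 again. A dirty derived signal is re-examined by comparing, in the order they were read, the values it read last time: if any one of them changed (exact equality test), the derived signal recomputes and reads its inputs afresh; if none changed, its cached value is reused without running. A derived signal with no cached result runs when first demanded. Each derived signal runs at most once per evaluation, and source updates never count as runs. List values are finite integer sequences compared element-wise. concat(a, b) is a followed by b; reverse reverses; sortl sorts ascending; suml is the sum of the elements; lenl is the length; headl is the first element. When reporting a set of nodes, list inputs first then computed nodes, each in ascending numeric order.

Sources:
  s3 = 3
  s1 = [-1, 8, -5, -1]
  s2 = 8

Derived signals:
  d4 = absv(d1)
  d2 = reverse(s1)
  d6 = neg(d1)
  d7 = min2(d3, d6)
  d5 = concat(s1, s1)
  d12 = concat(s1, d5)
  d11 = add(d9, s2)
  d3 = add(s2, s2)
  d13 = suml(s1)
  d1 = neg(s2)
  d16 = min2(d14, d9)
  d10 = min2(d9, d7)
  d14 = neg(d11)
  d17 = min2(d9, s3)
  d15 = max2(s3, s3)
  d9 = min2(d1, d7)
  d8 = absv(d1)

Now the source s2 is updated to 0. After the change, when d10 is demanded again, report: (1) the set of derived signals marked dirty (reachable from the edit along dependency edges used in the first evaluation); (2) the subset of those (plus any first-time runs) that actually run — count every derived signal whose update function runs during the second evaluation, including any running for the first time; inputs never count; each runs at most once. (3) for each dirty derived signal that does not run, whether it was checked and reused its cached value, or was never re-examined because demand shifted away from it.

Marked dirty: d1, d3, d6, d7, d9, d10.
Derived signals that run: d1, d3, d6, d7, d9, d10 — 6 in total.
Every dirty derived signal ran.

First evaluation (everything demanded from the output):
  d1 = neg(8) = -8
  d3 = add(8, 8) = 16
  d6 = neg(-8) = 8
  d7 = min2(16, 8) = 8
  d9 = min2(-8, 8) = -8
  d10 = min2(-8, 8) = -8

Propagation after the edit:
  d1: runs — s2 8->0; result 0.
  d3: runs — s2 8->0; s2 8->0; result 0.
  d6: runs — d1 -8->0; result 0.
  d7: runs — d3 16->0; d6 8->0; result 0.
  d9: runs — d1 -8->0; d7 8->0; result 0.
  d10: runs — d9 -8->0; d7 8->0; result 0.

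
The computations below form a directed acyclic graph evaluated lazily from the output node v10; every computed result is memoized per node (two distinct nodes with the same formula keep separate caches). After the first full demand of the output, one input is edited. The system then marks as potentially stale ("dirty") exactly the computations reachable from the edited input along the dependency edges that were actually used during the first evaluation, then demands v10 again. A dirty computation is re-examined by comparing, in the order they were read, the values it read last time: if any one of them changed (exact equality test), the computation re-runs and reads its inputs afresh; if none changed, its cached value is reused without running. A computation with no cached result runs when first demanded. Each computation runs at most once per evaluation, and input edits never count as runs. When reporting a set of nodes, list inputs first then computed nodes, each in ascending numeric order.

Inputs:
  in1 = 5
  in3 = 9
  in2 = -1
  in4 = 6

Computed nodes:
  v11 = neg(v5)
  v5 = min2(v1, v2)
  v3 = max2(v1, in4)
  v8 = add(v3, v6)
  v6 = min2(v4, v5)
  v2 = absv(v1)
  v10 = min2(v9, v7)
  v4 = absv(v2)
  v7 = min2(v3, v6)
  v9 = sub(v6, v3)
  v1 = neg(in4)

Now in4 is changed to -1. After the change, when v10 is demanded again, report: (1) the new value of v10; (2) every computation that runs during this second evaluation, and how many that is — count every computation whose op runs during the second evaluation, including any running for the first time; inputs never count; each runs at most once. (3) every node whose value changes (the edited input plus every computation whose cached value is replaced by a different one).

Demanding v10 again yields 0.
9 computations run: v1, v2, v3, v4, v5, v6, v7, v9, v10.
The nodes whose values change: in4, v1, v2, v3, v4, v5, v6, v7, v9, v10.

First demand of the output computes:
  v1 = neg(6) = -6
  v2 = absv(-6) = 6
  v3 = max2(-6, 6) = 6
  v4 = absv(6) = 6
  v5 = min2(-6, 6) = -6
  v6 = min2(6, -6) = -6
  v7 = min2(6, -6) = -6
  v9 = sub(-6, 6) = -12
  v10 = min2(-12, -6) = -12

After the edit, cleaning proceeds:
  v1: a read changed (in4 6->-1) — executes, giving 1.
  v2: a read changed (v1 -6->1) — executes, giving 1.
  v3: a read changed (v1 -6->1; in4 6->-1) — executes, giving 1.
  v4: a read changed (v2 6->1) — executes, giving 1.
  v5: a read changed (v1 -6->1; v2 6->1) — executes, giving 1.
  v6: a read changed (v4 6->1; v5 -6->1) — executes, giving 1.
  v7: a read changed (v3 6->1; v6 -6->1) — executes, giving 1.
  v9: a read changed (v6 -6->1; v3 6->1) — executes, giving 0.
  v10: a read changed (v9 -12->0; v7 -6->1) — executes, giving 0.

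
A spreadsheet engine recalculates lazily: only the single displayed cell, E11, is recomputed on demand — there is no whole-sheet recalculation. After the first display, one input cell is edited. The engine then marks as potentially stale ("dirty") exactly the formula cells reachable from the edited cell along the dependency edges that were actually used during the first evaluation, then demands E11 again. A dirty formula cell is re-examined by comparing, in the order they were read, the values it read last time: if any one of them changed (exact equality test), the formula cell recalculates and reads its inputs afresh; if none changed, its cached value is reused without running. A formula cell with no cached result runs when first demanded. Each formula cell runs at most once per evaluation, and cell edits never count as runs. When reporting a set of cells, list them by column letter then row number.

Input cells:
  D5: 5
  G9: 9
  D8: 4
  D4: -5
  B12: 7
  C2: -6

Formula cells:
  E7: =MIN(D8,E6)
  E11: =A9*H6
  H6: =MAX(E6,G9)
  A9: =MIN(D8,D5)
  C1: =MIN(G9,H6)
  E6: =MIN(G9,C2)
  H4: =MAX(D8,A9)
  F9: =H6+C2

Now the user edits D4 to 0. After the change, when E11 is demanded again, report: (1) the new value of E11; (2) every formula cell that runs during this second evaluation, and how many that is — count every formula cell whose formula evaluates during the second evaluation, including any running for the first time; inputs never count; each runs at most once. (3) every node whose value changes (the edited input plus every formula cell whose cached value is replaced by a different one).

New value of E11: 36.
Formula cells that run: none — 0 in total.
Values that change: D4.
Key observation: D4 is never demanded by the output, so the edit triggers no recomputation at all.

First evaluation (everything demanded from the output):
  A9 = MIN(4, 5) = 4
  E6 = MIN(9, -6) = -6
  H6 = MAX(-6, 9) = 9
  E11 = 4 * 9 = 36

Propagation after the edit:
  D4 feeds no computation that the output demands — nothing is marked dirty and nothing runs.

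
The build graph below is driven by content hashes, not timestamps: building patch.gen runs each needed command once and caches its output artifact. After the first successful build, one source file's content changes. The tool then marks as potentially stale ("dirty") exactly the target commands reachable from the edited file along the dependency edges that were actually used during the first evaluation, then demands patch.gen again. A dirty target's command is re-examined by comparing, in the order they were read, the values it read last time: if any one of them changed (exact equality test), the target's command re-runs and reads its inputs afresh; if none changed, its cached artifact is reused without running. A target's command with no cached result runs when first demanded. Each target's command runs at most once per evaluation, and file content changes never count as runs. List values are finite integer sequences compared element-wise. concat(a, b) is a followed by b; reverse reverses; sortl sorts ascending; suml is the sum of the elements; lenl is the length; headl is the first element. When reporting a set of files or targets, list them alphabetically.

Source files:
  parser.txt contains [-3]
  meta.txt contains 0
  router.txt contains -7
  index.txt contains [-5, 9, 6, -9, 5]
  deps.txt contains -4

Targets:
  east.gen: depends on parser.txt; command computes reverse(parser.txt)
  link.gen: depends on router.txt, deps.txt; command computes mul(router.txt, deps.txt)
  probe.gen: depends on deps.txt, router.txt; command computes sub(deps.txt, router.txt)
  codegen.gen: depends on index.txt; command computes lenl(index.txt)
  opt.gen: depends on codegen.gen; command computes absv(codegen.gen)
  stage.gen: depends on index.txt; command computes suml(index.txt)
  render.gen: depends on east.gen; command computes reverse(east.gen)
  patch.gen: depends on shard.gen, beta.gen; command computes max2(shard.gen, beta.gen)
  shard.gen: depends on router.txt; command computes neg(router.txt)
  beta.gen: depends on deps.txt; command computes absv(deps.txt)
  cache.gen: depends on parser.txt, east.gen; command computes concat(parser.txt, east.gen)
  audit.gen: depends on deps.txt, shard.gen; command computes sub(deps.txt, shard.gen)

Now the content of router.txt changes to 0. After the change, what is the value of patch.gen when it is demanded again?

patch.gen now evaluates to 4.

Initial pass — values computed on the first demand:
  beta.gen = absv(-4) = 4
  shard.gen = neg(-7) = 7
  patch.gen = max2(7, 4) = 7

Second demand — change propagation:
  shard.gen: re-runs because router.txt -7->0; new result 0.
  patch.gen: re-runs because shard.gen 7->0; new result 4.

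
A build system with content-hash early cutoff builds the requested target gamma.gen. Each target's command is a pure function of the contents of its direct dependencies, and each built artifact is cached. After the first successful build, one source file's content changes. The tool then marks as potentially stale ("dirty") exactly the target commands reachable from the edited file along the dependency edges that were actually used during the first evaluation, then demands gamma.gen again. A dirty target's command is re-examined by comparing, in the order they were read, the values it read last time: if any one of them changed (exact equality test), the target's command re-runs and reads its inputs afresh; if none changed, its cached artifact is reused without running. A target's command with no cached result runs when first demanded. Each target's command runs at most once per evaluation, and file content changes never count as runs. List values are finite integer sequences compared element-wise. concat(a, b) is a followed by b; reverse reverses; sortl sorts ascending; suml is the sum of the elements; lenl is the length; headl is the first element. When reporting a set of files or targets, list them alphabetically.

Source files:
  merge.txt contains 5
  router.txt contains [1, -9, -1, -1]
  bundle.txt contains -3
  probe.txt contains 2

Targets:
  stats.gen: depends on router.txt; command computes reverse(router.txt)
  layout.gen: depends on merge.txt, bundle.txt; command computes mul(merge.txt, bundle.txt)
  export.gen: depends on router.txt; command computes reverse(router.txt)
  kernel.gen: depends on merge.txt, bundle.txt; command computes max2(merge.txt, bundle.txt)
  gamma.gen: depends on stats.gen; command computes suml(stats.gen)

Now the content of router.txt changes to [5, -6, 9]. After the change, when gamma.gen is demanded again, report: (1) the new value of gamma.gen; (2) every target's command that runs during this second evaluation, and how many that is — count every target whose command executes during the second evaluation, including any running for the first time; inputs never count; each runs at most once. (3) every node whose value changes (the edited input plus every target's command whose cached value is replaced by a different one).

First evaluation (everything demanded from the output):
  stats.gen = reverse([1, -9, -1, -1]) = [-1, -1, -9, 1]
  gamma.gen = suml([-1, -1, -9, 1]) = -10

Propagation after the edit:
  stats.gen: runs — router.txt [1, -9, -1, -1]->[5, -6, 9]; result [9, -6, 5].
  gamma.gen: runs — stats.gen [-1, -1, -9, 1]->[9, -6, 5]; result 8.

New value of gamma.gen: 8.
Target commands that run: gamma.gen, stats.gen — 2 in total.
Values that change: gamma.gen, router.txt, stats.gen.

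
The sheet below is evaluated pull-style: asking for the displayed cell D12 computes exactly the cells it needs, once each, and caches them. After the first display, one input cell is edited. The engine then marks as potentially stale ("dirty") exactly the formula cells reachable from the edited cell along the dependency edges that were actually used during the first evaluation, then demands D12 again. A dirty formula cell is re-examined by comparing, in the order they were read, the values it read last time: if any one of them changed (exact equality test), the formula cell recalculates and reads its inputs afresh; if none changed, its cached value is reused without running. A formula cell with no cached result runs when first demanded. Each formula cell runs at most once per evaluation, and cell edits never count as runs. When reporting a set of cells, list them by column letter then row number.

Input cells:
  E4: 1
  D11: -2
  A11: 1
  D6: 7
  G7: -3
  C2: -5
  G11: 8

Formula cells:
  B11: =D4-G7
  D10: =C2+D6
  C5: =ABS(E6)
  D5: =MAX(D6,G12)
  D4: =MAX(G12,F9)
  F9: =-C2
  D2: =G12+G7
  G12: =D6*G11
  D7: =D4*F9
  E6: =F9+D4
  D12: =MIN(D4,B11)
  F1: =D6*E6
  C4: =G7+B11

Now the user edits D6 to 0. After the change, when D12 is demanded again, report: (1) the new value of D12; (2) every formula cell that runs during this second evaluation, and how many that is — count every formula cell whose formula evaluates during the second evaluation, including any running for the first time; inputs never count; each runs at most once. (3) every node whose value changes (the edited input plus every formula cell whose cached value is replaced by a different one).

First demand of the output computes:
  F9 = -(-5) = 5
  G12 = 7 * 8 = 56
  D4 = MAX(56, 5) = 56
  B11 = 56 - -3 = 59
  D12 = MIN(56, 59) = 56

After the edit, cleaning proceeds:
  G12: a read changed (D6 7->0) — executes, giving 0.
  D4: a read changed (G12 56->0) — executes, giving 5.
  B11: a read changed (D4 56->5) — executes, giving 8.
  D12: a read changed (D4 56->5; B11 59->8) — executes, giving 5.

Demanding D12 again yields 5.
4 formula cells run: B11, D4, D12, G12.
The nodes whose values change: B11, D4, D6, D12, G12.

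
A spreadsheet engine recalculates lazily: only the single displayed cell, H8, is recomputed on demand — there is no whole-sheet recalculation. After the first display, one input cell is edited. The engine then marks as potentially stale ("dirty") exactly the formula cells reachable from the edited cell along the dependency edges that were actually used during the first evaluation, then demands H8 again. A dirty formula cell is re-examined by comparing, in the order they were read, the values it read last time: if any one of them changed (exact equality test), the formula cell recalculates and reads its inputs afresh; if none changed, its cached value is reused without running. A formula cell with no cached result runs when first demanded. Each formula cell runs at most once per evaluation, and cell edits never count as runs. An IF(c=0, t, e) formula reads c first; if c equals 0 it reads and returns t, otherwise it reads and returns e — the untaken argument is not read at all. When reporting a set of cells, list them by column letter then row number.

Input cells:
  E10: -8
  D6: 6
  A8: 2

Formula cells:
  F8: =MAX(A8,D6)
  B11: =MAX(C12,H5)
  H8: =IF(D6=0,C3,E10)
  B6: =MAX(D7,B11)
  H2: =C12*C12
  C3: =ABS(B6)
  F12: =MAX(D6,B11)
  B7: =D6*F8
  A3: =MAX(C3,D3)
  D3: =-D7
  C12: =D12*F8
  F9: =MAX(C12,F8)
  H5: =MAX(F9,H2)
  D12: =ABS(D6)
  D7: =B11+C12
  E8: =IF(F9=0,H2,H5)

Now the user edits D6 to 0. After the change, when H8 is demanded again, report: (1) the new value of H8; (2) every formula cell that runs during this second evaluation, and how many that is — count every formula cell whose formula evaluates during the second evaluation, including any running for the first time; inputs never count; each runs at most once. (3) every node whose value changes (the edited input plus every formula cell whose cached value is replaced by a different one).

New value of H8: 2.
Formula cells that run: B6, B11, C3, C12, D7, D12, F8, F9, H2, H5, H8 — 11 in total.
Values that change: D6, H8.
Key observation: a condition flipped, so demand reaches new nodes — B6, B11, C3, C12, D7, D12, F8, F9, H2, H5 run for the first time.

First evaluation (everything demanded from the output):
  H8 = IF(D6=0: D6=6 -> else branch E10) = -8

Propagation after the edit:
  D12: demanded for the first time — runs, produces 0.
  F8: demanded for the first time — runs, produces 2.
  C12: demanded for the first time — runs, produces 0.
  F9: demanded for the first time — runs, produces 2.
  H2: demanded for the first time — runs, produces 0.
  H5: demanded for the first time — runs, produces 2.
  B11: demanded for the first time — runs, produces 2.
  D7: demanded for the first time — runs, produces 2.
  B6: demanded for the first time — runs, produces 2.
  C3: demanded for the first time — runs, produces 2.
  H8: runs — D6 6->0; result 2.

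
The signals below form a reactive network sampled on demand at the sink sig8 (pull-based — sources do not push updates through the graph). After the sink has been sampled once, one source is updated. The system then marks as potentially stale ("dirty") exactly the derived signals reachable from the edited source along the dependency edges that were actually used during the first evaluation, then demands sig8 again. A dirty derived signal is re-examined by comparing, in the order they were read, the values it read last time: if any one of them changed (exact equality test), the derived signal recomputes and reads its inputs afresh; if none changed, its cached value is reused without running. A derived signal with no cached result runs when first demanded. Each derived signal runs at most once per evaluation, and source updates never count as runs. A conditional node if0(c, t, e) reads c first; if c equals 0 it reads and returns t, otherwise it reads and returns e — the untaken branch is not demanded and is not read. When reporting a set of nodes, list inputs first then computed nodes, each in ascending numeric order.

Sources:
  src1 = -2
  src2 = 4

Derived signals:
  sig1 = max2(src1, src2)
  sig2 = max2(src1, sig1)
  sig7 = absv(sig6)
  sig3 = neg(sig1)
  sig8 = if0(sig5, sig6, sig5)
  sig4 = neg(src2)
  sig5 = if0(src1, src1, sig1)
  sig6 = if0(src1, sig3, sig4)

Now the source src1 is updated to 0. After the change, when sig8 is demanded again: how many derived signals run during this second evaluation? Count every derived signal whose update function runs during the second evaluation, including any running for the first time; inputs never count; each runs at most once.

Run set: sig1, sig3, sig5, sig6, sig8 (5 run).
The important point: the flipped condition pulls in fresh nodes; sig3, sig6 run for the first time.

Initial pass — values computed on the first demand:
  sig1 = max2(-2, 4) = 4
  sig5 = if0(src1=-2 -> else branch sig1) = 4
  sig8 = if0(sig5=4 -> else branch sig5) = 4

Second demand — change propagation:
  sig1: re-runs because src1 -2->0; new result 4 (unchanged).
  sig3: newly demanded (no cache) — executes and yields -4.
  sig5: re-runs because src1 -2->0; new result 0.
  sig6: newly demanded (no cache) — executes and yields -4.
  sig8: re-runs because sig5 4->0; sig5 4->0; new result -4.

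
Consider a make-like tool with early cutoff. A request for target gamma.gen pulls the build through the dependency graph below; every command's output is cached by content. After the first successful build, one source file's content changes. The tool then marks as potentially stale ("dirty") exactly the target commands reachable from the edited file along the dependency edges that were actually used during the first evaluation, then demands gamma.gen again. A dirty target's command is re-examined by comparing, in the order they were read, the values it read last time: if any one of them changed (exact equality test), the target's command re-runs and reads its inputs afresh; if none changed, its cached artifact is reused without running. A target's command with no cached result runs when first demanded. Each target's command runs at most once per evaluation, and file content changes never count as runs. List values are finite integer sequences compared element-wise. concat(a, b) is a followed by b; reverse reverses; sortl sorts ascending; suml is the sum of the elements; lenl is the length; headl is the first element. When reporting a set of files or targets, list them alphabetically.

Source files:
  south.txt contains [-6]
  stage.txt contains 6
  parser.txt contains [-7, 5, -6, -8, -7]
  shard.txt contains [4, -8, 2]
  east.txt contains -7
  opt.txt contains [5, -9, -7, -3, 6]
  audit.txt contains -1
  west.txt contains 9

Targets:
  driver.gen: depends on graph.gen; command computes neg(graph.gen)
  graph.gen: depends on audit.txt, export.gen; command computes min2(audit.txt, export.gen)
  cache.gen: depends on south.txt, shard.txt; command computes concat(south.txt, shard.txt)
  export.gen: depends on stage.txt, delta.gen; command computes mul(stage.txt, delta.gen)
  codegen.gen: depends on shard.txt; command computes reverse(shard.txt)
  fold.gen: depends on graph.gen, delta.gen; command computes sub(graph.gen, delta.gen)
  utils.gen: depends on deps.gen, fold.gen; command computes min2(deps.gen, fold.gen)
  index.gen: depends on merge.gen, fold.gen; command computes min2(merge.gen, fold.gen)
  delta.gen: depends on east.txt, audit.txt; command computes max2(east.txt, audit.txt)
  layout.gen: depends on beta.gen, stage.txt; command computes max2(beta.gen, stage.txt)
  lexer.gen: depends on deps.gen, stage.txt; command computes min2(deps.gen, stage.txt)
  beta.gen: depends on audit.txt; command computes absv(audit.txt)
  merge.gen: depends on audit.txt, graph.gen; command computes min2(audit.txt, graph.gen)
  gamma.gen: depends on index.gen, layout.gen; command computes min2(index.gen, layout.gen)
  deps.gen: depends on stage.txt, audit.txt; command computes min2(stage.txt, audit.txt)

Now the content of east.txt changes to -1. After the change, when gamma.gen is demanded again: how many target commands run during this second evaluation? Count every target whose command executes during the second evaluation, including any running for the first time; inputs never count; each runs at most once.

1 target commands run: delta.gen.
Note the absorption at delta.gen: it re-runs yet its value is the same, leaving the output's value untouched.

First demand of the output computes:
  beta.gen = absv(-1) = 1
  delta.gen = max2(-7, -1) = -1
  export.gen = mul(6, -1) = -6
  graph.gen = min2(-1, -6) = -6
  fold.gen = sub(-6, -1) = -5
  layout.gen = max2(1, 6) = 6
  merge.gen = min2(-1, -6) = -6
  index.gen = min2(-6, -5) = -6
  gamma.gen = min2(-6, 6) = -6

After the edit, cleaning proceeds:
  delta.gen: a read changed (east.txt -7->-1) — executes, giving -1 — identical to its old value.
  export.gen: dirty, but its reads are unchanged (stage.txt unchanged, delta.gen unchanged); cached -6 stands.
  graph.gen: dirty, but its reads are unchanged (audit.txt unchanged, export.gen unchanged); cached -6 stands.
  fold.gen: dirty, but its reads are unchanged (graph.gen unchanged, delta.gen unchanged); cached -5 stands.
  merge.gen: dirty, but its reads are unchanged (audit.txt unchanged, graph.gen unchanged); cached -6 stands.
  index.gen: dirty, but its reads are unchanged (merge.gen unchanged, fold.gen unchanged); cached -6 stands.
  gamma.gen: dirty, but its reads are unchanged (index.gen unchanged, layout.gen unchanged); cached -6 stands.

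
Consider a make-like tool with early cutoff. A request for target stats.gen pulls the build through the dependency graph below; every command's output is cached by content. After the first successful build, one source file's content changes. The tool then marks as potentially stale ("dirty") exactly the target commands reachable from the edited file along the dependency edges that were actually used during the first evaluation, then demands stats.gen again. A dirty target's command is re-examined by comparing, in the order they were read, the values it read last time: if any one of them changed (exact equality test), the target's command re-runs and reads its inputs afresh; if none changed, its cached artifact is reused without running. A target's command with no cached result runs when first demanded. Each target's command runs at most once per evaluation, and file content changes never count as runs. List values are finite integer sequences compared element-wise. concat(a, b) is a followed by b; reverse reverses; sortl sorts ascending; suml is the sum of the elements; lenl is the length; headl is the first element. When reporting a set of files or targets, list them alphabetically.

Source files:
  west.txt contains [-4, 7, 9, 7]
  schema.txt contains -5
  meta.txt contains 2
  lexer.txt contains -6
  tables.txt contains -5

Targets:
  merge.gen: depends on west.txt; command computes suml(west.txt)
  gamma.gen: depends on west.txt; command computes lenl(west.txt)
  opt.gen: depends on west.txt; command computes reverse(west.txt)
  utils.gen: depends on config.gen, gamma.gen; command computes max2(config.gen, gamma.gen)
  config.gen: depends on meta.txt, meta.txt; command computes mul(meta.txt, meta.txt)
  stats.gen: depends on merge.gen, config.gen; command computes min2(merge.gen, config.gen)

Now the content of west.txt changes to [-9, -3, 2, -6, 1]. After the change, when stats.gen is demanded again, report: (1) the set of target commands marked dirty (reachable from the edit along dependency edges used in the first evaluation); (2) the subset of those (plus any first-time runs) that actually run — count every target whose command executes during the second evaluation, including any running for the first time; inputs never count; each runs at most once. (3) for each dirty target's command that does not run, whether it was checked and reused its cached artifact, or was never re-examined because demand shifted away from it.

First demand of the output computes:
  config.gen = mul(2, 2) = 4
  merge.gen = suml([-4, 7, 9, 7]) = 19
  stats.gen = min2(19, 4) = 4

After the edit, cleaning proceeds:
  merge.gen: a read changed (west.txt [-4, 7, 9, 7]->[-9, -3, 2, -6, 1]) — executes, giving -15.
  stats.gen: a read changed (merge.gen 19->-15) — executes, giving -15.

The edit dirties: merge.gen, stats.gen.
2 target commands run: merge.gen, stats.gen.
No dirty target's command escaped a run.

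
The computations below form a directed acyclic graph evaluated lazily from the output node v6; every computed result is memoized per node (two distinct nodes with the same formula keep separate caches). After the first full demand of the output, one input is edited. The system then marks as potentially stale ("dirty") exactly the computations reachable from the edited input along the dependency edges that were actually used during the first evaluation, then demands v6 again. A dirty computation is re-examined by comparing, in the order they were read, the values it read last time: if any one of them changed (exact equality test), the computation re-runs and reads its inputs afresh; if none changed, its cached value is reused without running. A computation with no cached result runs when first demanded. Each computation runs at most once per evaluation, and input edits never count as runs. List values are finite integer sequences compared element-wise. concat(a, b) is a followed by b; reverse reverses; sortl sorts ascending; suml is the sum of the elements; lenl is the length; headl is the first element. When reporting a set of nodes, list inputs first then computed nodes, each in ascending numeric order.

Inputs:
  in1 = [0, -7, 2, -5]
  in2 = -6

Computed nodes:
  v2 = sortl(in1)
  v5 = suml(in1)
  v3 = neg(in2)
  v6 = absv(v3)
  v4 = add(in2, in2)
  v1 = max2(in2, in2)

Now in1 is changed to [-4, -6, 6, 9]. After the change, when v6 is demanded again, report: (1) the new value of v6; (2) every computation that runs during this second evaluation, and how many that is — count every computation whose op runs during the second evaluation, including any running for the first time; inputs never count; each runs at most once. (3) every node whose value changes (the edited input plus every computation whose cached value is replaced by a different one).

Demanding v6 again yields 6.
0 computations run: none.
The nodes whose values change: in1.
Note the shortcut — in1 feeds only undemanded nodes, so no recomputation happens.

First demand of the output computes:
  v3 = neg(-6) = 6
  v6 = absv(6) = 6

After the edit, cleaning proceeds:
  in1 only reaches undemanded nodes; the second demand re-runs nothing.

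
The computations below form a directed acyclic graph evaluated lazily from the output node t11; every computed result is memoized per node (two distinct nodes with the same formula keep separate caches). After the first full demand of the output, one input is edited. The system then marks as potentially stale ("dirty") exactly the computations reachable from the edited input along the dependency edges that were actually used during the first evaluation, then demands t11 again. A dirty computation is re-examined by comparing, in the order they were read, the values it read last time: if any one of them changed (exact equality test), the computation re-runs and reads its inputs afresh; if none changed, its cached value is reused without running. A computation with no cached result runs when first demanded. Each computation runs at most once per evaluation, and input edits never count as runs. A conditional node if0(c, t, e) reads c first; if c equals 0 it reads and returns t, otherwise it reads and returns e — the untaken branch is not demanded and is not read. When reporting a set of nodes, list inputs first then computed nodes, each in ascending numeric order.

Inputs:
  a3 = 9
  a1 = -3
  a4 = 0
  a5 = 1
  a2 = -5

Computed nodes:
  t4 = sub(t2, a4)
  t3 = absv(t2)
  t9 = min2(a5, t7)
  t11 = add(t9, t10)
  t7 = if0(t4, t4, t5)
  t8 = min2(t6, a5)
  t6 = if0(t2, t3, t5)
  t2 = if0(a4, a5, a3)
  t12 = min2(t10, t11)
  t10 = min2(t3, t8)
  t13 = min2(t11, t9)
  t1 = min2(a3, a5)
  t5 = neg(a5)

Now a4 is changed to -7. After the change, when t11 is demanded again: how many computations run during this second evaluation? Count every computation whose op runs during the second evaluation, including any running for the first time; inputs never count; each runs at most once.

6 computations run: t2, t3, t4, t6, t7, t10.
Note where the cutoff bites: t8 is checked, finds nothing changed, and keeps its cache.

First demand of the output computes:
  t2 = if0(a4=0 -> then branch a5) = 1
  t3 = absv(1) = 1
  t4 = sub(1, 0) = 1
  t5 = neg(1) = -1
  t6 = if0(t2=1 -> else branch t5) = -1
  t7 = if0(t4=1 -> else branch t5) = -1
  t8 = min2(-1, 1) = -1
  t9 = min2(1, -1) = -1
  t10 = min2(1, -1) = -1
  t11 = add(-1, -1) = -2

After the edit, cleaning proceeds:
  t2: a read changed (a4 0->-7) — executes, giving 9.
  t3: a read changed (t2 1->9) — executes, giving 9.
  t4: a read changed (t2 1->9; a4 0->-7) — executes, giving 16.
  t6: a read changed (t2 1->9) — executes, giving -1 — identical to its old value.
  t7: a read changed (t4 1->16) — executes, giving -1 — identical to its old value.
  t8: dirty, but its reads are unchanged (t6 unchanged, a5 unchanged); cached -1 stands.
  t9: dirty, but its reads are unchanged (a5 unchanged, t7 unchanged); cached -1 stands.
  t10: a read changed (t3 1->9) — executes, giving -1 — identical to its old value.
  t11: dirty, but its reads are unchanged (t9 unchanged, t10 unchanged); cached -2 stands.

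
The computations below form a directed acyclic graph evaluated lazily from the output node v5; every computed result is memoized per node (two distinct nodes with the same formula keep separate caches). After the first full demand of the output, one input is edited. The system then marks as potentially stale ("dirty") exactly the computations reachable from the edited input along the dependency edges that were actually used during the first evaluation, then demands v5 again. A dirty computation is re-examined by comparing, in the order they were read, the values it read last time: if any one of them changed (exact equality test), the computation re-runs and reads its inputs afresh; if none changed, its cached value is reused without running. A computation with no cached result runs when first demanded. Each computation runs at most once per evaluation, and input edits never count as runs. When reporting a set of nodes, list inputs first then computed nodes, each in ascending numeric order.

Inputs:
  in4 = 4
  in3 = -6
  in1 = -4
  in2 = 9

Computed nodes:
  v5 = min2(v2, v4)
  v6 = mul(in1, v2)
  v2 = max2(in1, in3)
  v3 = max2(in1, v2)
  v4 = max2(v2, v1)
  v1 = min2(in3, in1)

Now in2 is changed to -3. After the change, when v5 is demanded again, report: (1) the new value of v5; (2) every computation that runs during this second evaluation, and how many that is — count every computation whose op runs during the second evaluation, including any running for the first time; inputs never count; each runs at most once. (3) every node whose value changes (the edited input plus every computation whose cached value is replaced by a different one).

First demand of the output computes:
  v1 = min2(-6, -4) = -6
  v2 = max2(-4, -6) = -4
  v4 = max2(-4, -6) = -4
  v5 = min2(-4, -4) = -4

After the edit, cleaning proceeds:
  no node depends on in2 at all; the second demand re-runs nothing.

Note the shortcut — nothing in the graph depends on in2 at all, so no recomputation happens.

Demanding v5 again yields -4.
0 computations run: none.
The nodes whose values change: in2.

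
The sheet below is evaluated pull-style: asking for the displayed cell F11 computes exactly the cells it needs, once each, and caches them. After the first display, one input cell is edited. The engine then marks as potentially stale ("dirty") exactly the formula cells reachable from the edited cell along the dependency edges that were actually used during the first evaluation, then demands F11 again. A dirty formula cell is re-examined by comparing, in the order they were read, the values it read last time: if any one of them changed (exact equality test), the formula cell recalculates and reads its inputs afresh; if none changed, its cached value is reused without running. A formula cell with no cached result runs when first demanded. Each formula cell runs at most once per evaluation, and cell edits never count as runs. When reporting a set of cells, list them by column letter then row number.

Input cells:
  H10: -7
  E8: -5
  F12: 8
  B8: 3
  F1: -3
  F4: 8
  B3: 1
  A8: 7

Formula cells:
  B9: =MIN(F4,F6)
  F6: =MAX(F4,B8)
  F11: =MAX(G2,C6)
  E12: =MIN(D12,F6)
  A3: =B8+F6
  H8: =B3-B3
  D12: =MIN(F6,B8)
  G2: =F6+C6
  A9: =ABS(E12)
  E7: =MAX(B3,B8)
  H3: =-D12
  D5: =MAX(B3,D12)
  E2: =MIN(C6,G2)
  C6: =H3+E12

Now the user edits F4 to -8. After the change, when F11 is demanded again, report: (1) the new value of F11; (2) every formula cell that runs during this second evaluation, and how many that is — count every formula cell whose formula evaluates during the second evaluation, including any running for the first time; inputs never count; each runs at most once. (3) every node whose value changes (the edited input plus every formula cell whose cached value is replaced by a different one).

Demanding F11 again yields 3.
5 formula cells run: D12, E12, F6, F11, G2.
The nodes whose values change: F4, F6, F11, G2.
Note where the cutoff bites: H3 is checked, finds nothing changed, and keeps its cache.

First demand of the output computes:
  F6 = MAX(8, 3) = 8
  D12 = MIN(8, 3) = 3
  E12 = MIN(3, 8) = 3
  H3 = -(3) = -3
  C6 = -3 + 3 = 0
  G2 = 8 + 0 = 8
  F11 = MAX(8, 0) = 8

After the edit, cleaning proceeds:
  F6: a read changed (F4 8->-8) — executes, giving 3.
  D12: a read changed (F6 8->3) — executes, giving 3 — identical to its old value.
  E12: a read changed (F6 8->3) — executes, giving 3 — identical to its old value.
  H3: dirty, but its reads are unchanged (D12 unchanged); cached -3 stands.
  C6: dirty, but its reads are unchanged (H3 unchanged, E12 unchanged); cached 0 stands.
  G2: a read changed (F6 8->3) — executes, giving 3.
  F11: a read changed (G2 8->3) — executes, giving 3.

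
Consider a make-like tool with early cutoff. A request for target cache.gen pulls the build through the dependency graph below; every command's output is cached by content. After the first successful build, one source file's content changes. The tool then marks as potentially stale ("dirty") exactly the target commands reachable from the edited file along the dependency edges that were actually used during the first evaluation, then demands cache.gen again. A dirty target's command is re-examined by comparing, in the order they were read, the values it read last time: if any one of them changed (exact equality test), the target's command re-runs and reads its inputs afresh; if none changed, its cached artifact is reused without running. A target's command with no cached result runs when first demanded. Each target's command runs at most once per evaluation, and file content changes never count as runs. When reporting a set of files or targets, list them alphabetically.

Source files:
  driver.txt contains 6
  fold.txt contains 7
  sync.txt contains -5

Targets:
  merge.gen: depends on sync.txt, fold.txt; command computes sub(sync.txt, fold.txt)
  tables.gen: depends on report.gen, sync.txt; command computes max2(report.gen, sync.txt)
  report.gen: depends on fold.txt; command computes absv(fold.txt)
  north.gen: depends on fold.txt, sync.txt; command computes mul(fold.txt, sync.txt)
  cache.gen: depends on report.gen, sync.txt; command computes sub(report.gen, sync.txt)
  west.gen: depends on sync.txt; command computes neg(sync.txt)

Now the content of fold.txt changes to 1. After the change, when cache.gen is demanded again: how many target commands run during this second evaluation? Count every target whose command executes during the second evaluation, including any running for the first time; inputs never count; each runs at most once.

2 target commands run: cache.gen, report.gen.

First demand of the output computes:
  report.gen = absv(7) = 7
  cache.gen = sub(7, -5) = 12

After the edit, cleaning proceeds:
  report.gen: a read changed (fold.txt 7->1) — executes, giving 1.
  cache.gen: a read changed (report.gen 7->1) — executes, giving 6.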